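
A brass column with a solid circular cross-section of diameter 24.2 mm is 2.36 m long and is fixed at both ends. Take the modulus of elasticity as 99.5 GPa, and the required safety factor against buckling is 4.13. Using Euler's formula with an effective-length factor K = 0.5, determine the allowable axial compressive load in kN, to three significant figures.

P_allow = 2.88 kN

I = πd⁴/64 = π×24.2⁴/64 = 16840 mm⁴.
Effective length L_e = KL = 0.5×2.36 m = 1180 mm.
Euler critical load P_cr = π²EI/L_e² = π²×99500×16840/1180² = 11870 N.
P_allow = P_cr/n = 11870/4.13 = 2875 N.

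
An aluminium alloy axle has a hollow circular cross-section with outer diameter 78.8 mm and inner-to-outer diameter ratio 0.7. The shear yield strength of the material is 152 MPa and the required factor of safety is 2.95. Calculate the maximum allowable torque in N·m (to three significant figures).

τ_allow = 152/2.95 = 51.53 MPa.
For a hollow shaft T_allow = τ_allow·πd_o³(1−k⁴)/16 with 1−k⁴ = 0.7599, so πd_o³(1−k⁴)/16 = 73010 mm³.
T_allow = 51.53×73010 = 3.762×10^6 N·mm = 3762 N·m.

T_allow = 3760 N·m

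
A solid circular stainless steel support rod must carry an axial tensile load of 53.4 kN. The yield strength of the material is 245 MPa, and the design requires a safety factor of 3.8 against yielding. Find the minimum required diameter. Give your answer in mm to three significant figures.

d = 32.5 mm

Allowable stress σ_allow = 245/3.8 = 64.47 MPa.
Required area A = F/σ_allow = 53400/64.47 = 828.2 mm².
A = πd²/4 → d = √(4A/π) = 32.47 mm.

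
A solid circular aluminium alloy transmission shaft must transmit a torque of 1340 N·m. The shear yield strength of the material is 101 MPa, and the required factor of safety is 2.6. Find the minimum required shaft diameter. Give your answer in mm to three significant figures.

Allowable shear stress τ_allow = 101/2.6 = 38.85 MPa.
For a solid shaft τ = 16T/(πd³), so d³ = 16T/(π τ_allow) = 16×1340000/(π×38.85) = 175700 mm³.
d = (175700)^(1/3) = 56.01 mm.

d = 56.0 mm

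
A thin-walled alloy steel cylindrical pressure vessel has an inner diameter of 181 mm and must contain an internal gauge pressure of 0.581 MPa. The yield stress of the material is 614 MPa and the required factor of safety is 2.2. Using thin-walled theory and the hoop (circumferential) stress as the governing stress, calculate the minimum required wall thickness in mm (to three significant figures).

σ_allow = 614/2.2 = 279.1 MPa.
Hoop stress σ_h = pD/(2t), so t = pD/(2σ_allow) = 0.581×181/(2×279.1) = 0.1884 mm.

t = 0.188 mm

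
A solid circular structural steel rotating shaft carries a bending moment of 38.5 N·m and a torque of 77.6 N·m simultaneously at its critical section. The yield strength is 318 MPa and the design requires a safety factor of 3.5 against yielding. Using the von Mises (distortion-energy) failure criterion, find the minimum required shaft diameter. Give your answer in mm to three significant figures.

σ_allow = σ_y/n = 318/3.5 = 90.86 MPa.
For a solid shaft σ_b = 32M/(πd³) and τ = 16T/(πd³), so the von Mises stress is σ' = (16/πd³)·√(4M²+3T²).
√(4M²+3T²) = √(4×(38500)² + 3×(77600)²) = 154900 N·mm.
d³ = 16×154900/(π×90.86) = 8683 mm³.
d = 20.55 mm.

d = 20.6 mm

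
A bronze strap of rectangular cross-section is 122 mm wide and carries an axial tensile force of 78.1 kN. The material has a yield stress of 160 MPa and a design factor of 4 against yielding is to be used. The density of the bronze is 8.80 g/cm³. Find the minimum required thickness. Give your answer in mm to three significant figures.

σ_allow = 160/4 = 40.00 MPa.
Required area A = F/σ_allow = 78100/40.00 = 1952 mm².
t = A/w = 1952/122 = 16.00 mm.

t = 16.0 mm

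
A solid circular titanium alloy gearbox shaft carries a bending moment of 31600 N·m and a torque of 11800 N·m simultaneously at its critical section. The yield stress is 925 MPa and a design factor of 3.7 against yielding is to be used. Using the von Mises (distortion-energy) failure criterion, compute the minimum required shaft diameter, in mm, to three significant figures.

d = 111 mm

σ_allow = σ_y/n = 925/3.7 = 250.0 MPa.
For a solid shaft σ_b = 32M/(πd³) and τ = 16T/(πd³), so the von Mises stress is σ' = (16/πd³)·√(4M²+3T²).
√(4M²+3T²) = √(4×(3.160×10^7)² + 3×(1.180×10^7)²) = 6.642×10^7 N·mm.
d³ = 16×6.642×10^7/(π×250.0) = 1.353×10^6 mm³.
d = 110.6 mm.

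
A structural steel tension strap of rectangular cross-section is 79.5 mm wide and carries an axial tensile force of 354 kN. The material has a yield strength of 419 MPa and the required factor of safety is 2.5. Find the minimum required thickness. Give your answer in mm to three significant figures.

σ_allow = 419/2.5 = 167.6 MPa.
Required area A = F/σ_allow = 354000/167.6 = 2112 mm².
t = A/w = 2112/79.5 = 26.57 mm.

t = 26.6 mm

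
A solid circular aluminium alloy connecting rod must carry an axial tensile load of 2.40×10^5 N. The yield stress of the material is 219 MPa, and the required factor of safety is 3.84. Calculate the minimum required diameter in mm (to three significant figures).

Allowable stress σ_allow = 219/3.84 = 57.03 MPa.
Required area A = F/σ_allow = 240000/57.03 = 4208 mm².
A = πd²/4 → d = √(4A/π) = 73.20 mm.

d = 73.2 mm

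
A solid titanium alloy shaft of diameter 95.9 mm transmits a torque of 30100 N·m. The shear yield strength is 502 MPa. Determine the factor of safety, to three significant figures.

τ = 16T/(πd³) = 16×3.0100×10^7/(π×95.9³) = 173.8 MPa.
n = τ_limit/τ = 502/173.8 = 2.888.

n = 2.89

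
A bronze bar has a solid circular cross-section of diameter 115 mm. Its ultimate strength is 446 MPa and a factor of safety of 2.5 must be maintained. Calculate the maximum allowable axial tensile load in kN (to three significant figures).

σ_allow = 446/2.5 = 178.4 MPa.
A = πd²/4 = π×115²/4 = 10390 mm².
F_allow = σ_allow × A = 178.4×10390 = 1.853×10^6 N.

F_allow = 1850 kN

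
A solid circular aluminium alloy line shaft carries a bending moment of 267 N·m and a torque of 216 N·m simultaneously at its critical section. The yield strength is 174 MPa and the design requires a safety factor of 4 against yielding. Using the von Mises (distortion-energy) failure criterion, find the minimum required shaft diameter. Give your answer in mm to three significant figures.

d = 42.4 mm

σ_allow = σ_y/n = 174/4 = 43.50 MPa.
For a solid shaft σ_b = 32M/(πd³) and τ = 16T/(πd³), so the von Mises stress is σ' = (16/πd³)·√(4M²+3T²).
√(4M²+3T²) = √(4×(267000)² + 3×(216000)²) = 652000 N·mm.
d³ = 16×652000/(π×43.50) = 76340 mm³.
d = 42.42 mm.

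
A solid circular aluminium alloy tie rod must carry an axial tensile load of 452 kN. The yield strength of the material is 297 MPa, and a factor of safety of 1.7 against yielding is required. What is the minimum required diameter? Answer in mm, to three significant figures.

d = 57.4 mm

Allowable stress σ_allow = 297/1.7 = 174.7 MPa.
Required area A = F/σ_allow = 452000/174.7 = 2587 mm².
A = πd²/4 → d = √(4A/π) = 57.39 mm.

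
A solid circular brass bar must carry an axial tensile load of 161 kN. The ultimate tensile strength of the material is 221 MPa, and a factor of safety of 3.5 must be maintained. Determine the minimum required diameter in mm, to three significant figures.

d = 57.0 mm

Allowable stress σ_allow = 221/3.5 = 63.14 MPa.
Required area A = F/σ_allow = 161000/63.14 = 2550 mm².
A = πd²/4 → d = √(4A/π) = 56.98 mm.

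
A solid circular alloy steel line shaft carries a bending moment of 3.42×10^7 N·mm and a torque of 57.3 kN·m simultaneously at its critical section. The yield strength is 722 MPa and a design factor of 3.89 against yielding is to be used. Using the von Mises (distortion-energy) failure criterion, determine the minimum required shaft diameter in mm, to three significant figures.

d = 149 mm

σ_allow = σ_y/n = 722/3.89 = 185.6 MPa.
For a solid shaft σ_b = 32M/(πd³) and τ = 16T/(πd³), so the von Mises stress is σ' = (16/πd³)·√(4M²+3T²).
√(4M²+3T²) = √(4×(3.420×10^7)² + 3×(5.730×10^7)²) = 1.205×10^8 N·mm.
d³ = 16×1.205×10^8/(π×185.6) = 3.307×10^6 mm³.
d = 149.0 mm.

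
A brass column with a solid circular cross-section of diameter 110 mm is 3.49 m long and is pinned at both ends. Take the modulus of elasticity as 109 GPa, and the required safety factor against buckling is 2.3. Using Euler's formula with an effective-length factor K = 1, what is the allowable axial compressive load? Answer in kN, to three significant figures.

P_allow = 276 kN

I = πd⁴/64 = π×110⁴/64 = 7.187×10^6 mm⁴.
Effective length L_e = KL = 1×3.49 m = 3490 mm.
Euler critical load P_cr = π²EI/L_e² = π²×109000×7.187×10^6/3490² = 634800 N.
P_allow = P_cr/n = 634800/2.3 = 276000 N.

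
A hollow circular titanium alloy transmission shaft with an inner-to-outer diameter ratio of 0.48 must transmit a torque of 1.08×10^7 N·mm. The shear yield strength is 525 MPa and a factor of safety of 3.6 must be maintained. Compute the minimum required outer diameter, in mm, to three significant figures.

τ_allow = 525/3.6 = 145.8 MPa.
For a hollow shaft τ = 16T/[πd_o³(1−k⁴)] with k = 0.48, so 1−k⁴ = 0.9469.
d_o³ = 16T/[π τ_allow (1−k⁴)] = 16×1.0800×10^7/(π×145.8×0.9469) = 398300 mm³.
d_o = 73.58 mm.

d_o = 73.6 mm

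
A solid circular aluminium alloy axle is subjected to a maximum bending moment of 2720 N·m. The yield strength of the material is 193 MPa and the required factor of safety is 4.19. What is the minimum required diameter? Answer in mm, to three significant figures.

d = 84.4 mm

σ_allow = 193/4.19 = 46.06 MPa.
For a solid circular section σ = 32M/(πd³), so d³ = 32M/(π σ_allow) = 32×2720000/(π×46.06) = 601500 mm³.
d = 84.41 mm.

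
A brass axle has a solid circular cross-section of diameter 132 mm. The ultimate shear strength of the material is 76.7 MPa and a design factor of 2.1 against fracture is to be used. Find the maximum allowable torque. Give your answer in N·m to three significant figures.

τ_allow = 76.7/2.1 = 36.52 MPa.
For a solid shaft T_allow = τ_allow·πd³/16; πd³/16 = π×132³/16 = 451600 mm³.
T_allow = 36.52×451600 = 1.649×10^7 N·mm = 16490 N·m.

T_allow = 16500 N·m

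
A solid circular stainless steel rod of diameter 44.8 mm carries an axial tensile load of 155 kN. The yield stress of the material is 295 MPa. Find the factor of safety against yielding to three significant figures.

A = πd²/4 = 1576 mm².
σ = F/A = 155000/1576 = 98.33 MPa.
n = 295/98.33 = 3.000.

n = 3.00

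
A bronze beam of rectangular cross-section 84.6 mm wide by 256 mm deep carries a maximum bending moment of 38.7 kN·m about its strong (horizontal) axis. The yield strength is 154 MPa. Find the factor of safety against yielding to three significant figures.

n = 3.68

Section modulus S = bh²/6 = 84.6×256²/6 = 924100 mm³.
σ = M/S = 3.8700×10^7/924100 = 41.88 MPa.
n = 154/41.88 = 3.677.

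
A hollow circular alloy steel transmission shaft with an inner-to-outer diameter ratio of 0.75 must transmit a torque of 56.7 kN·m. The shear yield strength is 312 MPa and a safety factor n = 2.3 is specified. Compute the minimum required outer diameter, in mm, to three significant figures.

τ_allow = 312/2.3 = 135.7 MPa.
For a hollow shaft τ = 16T/[πd_o³(1−k⁴)] with k = 0.75, so 1−k⁴ = 0.6836.
d_o³ = 16T/[π τ_allow (1−k⁴)] = 16×5.6700×10^7/(π×135.7×0.6836) = 3.114×10^6 mm³.
d_o = 146.0 mm.

d_o = 146 mm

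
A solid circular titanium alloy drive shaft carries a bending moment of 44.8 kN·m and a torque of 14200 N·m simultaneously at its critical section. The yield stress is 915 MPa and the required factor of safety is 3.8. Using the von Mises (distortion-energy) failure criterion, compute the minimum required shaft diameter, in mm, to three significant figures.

σ_allow = σ_y/n = 915/3.8 = 240.8 MPa.
For a solid shaft σ_b = 32M/(πd³) and τ = 16T/(πd³), so the von Mises stress is σ' = (16/πd³)·√(4M²+3T²).
√(4M²+3T²) = √(4×(4.480×10^7)² + 3×(1.420×10^7)²) = 9.291×10^7 N·mm.
d³ = 16×9.291×10^7/(π×240.8) = 1.965×10^6 mm³.
d = 125.3 mm.

d = 125 mm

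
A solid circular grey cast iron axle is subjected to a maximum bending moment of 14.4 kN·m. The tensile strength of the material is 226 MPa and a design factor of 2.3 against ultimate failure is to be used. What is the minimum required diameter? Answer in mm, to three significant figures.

σ_allow = 226/2.3 = 98.26 MPa.
For a solid circular section σ = 32M/(πd³), so d³ = 32M/(π σ_allow) = 32×1.4400×10^7/(π×98.26) = 1.493×10^6 mm³.
d = 114.3 mm.

d = 114 mm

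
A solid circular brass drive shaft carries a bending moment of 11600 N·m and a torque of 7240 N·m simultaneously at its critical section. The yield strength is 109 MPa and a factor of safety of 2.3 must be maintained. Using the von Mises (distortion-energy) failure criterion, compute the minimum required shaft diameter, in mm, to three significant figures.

σ_allow = σ_y/n = 109/2.3 = 47.39 MPa.
For a solid shaft σ_b = 32M/(πd³) and τ = 16T/(πd³), so the von Mises stress is σ' = (16/πd³)·√(4M²+3T²).
√(4M²+3T²) = √(4×(1.160×10^7)² + 3×(7.240×10^6)²) = 2.637×10^7 N·mm.
d³ = 16×2.637×10^7/(π×47.39) = 2.834×10^6 mm³.
d = 141.5 mm.

d = 142 mm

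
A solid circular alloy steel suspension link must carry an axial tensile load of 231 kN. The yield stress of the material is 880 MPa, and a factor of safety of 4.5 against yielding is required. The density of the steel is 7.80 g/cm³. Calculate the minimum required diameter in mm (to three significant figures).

d = 38.8 mm

Allowable stress σ_allow = 880/4.5 = 195.6 MPa.
Required area A = F/σ_allow = 231000/195.6 = 1181 mm².
A = πd²/4 → d = √(4A/π) = 38.78 mm.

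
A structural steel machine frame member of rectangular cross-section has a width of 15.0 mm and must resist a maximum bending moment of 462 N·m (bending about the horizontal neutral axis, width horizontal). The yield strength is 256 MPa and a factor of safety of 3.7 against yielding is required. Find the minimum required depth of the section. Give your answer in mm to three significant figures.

σ_allow = 256/3.7 = 69.19 MPa.
For a rectangular section σ = 6M/(bh²), so h² = 6M/(b σ_allow) = 6×462000/(15.0×69.19) = 2671 mm².
h = 51.68 mm.

h = 51.7 mm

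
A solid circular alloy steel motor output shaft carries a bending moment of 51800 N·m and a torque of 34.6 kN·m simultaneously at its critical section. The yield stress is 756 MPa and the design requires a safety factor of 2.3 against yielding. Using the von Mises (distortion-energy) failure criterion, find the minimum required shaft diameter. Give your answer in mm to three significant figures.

σ_allow = σ_y/n = 756/2.3 = 328.7 MPa.
For a solid shaft σ_b = 32M/(πd³) and τ = 16T/(πd³), so the von Mises stress is σ' = (16/πd³)·√(4M²+3T²).
√(4M²+3T²) = √(4×(5.180×10^7)² + 3×(3.460×10^7)²) = 1.197×10^8 N·mm.
d³ = 16×1.197×10^8/(π×328.7) = 1.854×10^6 mm³.
d = 122.9 mm.

d = 123 mm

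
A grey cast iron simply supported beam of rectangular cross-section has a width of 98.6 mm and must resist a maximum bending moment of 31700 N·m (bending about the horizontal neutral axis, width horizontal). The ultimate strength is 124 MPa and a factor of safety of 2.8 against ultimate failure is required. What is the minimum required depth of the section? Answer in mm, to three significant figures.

h = 209 mm

σ_allow = 124/2.8 = 44.29 MPa.
For a rectangular section σ = 6M/(bh²), so h² = 6M/(b σ_allow) = 6×3.1700×10^7/(98.6×44.29) = 43560 mm².
h = 208.7 mm.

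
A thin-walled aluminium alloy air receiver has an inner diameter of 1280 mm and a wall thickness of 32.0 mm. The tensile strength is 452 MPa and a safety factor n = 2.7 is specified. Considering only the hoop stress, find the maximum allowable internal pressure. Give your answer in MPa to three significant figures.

p_allow = 8.37 MPa

σ_allow = 452/2.7 = 167.4 MPa.
σ_h = pD/(2t) → p_allow = 2σ_allow t/D = 2×167.4×32.0/1280 = 8.370 MPa.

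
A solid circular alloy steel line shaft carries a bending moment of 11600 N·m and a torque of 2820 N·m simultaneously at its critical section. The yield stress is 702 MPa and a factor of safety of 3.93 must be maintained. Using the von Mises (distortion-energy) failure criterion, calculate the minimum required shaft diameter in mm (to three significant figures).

σ_allow = σ_y/n = 702/3.93 = 178.6 MPa.
For a solid shaft σ_b = 32M/(πd³) and τ = 16T/(πd³), so the von Mises stress is σ' = (16/πd³)·√(4M²+3T²).
√(4M²+3T²) = √(4×(1.160×10^7)² + 3×(2.820×10^6)²) = 2.371×10^7 N·mm.
d³ = 16×2.371×10^7/(π×178.6) = 676000 mm³.
d = 87.76 mm.

d = 87.8 mm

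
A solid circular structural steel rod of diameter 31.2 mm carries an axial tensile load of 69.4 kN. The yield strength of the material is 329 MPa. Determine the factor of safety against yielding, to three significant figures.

n = 3.62

A = πd²/4 = 764.5 mm².
σ = F/A = 69400/764.5 = 90.77 MPa.
n = 329/90.77 = 3.624.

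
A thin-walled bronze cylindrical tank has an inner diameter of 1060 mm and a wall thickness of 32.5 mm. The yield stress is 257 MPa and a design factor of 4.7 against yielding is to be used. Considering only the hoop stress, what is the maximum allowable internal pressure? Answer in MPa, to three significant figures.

σ_allow = 257/4.7 = 54.68 MPa.
σ_h = pD/(2t) → p_allow = 2σ_allow t/D = 2×54.68×32.5/1060 = 3.353 MPa.

p_allow = 3.35 MPa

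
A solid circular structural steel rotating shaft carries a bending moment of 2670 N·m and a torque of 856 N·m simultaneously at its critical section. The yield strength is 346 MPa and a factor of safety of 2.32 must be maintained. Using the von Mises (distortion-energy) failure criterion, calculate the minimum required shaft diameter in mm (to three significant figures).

σ_allow = σ_y/n = 346/2.32 = 149.1 MPa.
For a solid shaft σ_b = 32M/(πd³) and τ = 16T/(πd³), so the von Mises stress is σ' = (16/πd³)·√(4M²+3T²).
√(4M²+3T²) = √(4×(2.670×10^6)² + 3×(856000)²) = 5.542×10^6 N·mm.
d³ = 16×5.542×10^6/(π×149.1) = 189300 mm³.
d = 57.41 mm.

d = 57.4 mm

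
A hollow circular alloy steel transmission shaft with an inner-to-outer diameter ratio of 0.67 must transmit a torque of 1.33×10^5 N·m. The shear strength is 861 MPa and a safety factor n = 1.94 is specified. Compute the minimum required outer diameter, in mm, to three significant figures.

d_o = 124 mm

τ_allow = 861/1.94 = 443.8 MPa.
For a hollow shaft τ = 16T/[πd_o³(1−k⁴)] with k = 0.67, so 1−k⁴ = 0.7985.
d_o³ = 16T/[π τ_allow (1−k⁴)] = 16×1.3300×10^8/(π×443.8×0.7985) = 1.911×10^6 mm³.
d_o = 124.1 mm.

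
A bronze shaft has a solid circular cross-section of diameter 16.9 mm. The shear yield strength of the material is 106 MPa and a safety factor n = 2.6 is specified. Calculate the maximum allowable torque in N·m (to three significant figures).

τ_allow = 106/2.6 = 40.77 MPa.
For a solid shaft T_allow = τ_allow·πd³/16; πd³/16 = π×16.9³/16 = 947.7 mm³.
T_allow = 40.77×947.7 = 38640 N·mm = 38.64 N·m.

T_allow = 38.6 N·m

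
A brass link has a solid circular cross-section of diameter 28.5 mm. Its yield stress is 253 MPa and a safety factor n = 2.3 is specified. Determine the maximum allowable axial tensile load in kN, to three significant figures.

σ_allow = 253/2.3 = 110.0 MPa.
A = πd²/4 = π×28.5²/4 = 637.9 mm².
F_allow = σ_allow × A = 110.0×637.9 = 70170 N.

F_allow = 70.2 kN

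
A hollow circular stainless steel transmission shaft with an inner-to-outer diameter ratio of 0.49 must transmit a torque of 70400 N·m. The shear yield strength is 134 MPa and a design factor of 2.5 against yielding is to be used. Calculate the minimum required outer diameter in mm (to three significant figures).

d_o = 192 mm

τ_allow = 134/2.5 = 53.60 MPa.
For a hollow shaft τ = 16T/[πd_o³(1−k⁴)] with k = 0.49, so 1−k⁴ = 0.9424.
d_o³ = 16T/[π τ_allow (1−k⁴)] = 16×7.0400×10^7/(π×53.60×0.9424) = 7.098×10^6 mm³.
d_o = 192.2 mm.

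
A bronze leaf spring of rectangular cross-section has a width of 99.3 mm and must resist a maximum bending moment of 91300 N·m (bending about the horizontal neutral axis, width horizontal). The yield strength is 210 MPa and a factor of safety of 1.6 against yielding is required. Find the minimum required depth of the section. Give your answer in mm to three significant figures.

σ_allow = 210/1.6 = 131.2 MPa.
For a rectangular section σ = 6M/(bh²), so h² = 6M/(b σ_allow) = 6×9.1300×10^7/(99.3×131.2) = 42030 mm².
h = 205.0 mm.

h = 205 mm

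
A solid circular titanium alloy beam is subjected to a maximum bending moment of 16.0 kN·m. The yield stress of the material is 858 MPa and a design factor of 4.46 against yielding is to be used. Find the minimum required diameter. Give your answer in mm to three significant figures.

d = 94.6 mm

σ_allow = 858/4.46 = 192.4 MPa.
For a solid circular section σ = 32M/(πd³), so d³ = 32M/(π σ_allow) = 32×1.6000×10^7/(π×192.4) = 847200 mm³.
d = 94.62 mm.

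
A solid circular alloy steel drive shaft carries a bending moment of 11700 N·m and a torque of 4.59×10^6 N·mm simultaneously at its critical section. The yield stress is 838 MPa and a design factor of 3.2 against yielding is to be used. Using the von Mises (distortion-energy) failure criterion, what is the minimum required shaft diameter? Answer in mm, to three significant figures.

d = 78.3 mm

σ_allow = σ_y/n = 838/3.2 = 261.9 MPa.
For a solid shaft σ_b = 32M/(πd³) and τ = 16T/(πd³), so the von Mises stress is σ' = (16/πd³)·√(4M²+3T²).
√(4M²+3T²) = √(4×(1.170×10^7)² + 3×(4.590×10^6)²) = 2.471×10^7 N·mm.
d³ = 16×2.471×10^7/(π×261.9) = 480600 mm³.
d = 78.33 mm.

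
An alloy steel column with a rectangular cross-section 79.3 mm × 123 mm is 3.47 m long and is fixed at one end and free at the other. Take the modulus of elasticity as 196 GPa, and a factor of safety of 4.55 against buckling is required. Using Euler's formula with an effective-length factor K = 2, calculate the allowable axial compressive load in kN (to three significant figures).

P_allow = 45.1 kN

Buckling occurs about the weak axis: I_min = h·b³/12 = 123×79.3³/12 = 5.111×10^6 mm⁴ (b = 79.3 mm is the smaller dimension).
Effective length L_e = KL = 2×3.47 m = 6940 mm.
Euler critical load P_cr = π²EI/L_e² = π²×196000×5.111×10^6/6940² = 205300 N.
P_allow = P_cr/n = 205300/4.55 = 45120 N.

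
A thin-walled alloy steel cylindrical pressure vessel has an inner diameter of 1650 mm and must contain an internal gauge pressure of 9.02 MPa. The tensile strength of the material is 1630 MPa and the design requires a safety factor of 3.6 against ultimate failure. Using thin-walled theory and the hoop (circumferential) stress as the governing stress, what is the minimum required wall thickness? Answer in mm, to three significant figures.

t = 16.4 mm

σ_allow = 1630/3.6 = 452.8 MPa.
Hoop stress σ_h = pD/(2t), so t = pD/(2σ_allow) = 9.02×1650/(2×452.8) = 16.44 mm.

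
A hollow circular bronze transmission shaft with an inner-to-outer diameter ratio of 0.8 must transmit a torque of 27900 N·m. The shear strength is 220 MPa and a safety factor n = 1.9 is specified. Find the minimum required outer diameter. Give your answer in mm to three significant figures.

d_o = 128 mm

τ_allow = 220/1.9 = 115.8 MPa.
For a hollow shaft τ = 16T/[πd_o³(1−k⁴)] with k = 0.8, so 1−k⁴ = 0.5904.
d_o³ = 16T/[π τ_allow (1−k⁴)] = 16×2.7900×10^7/(π×115.8×0.5904) = 2.079×10^6 mm³.
d_o = 127.6 mm.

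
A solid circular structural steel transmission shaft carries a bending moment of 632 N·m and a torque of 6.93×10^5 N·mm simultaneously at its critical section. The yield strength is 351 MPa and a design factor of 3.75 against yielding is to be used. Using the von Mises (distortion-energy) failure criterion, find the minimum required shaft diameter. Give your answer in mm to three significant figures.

σ_allow = σ_y/n = 351/3.75 = 93.60 MPa.
For a solid shaft σ_b = 32M/(πd³) and τ = 16T/(πd³), so the von Mises stress is σ' = (16/πd³)·√(4M²+3T²).
√(4M²+3T²) = √(4×(632000)² + 3×(693000)²) = 1.743×10^6 N·mm.
d³ = 16×1.743×10^6/(π×93.60) = 94850 mm³.
d = 45.60 mm.

d = 45.6 mm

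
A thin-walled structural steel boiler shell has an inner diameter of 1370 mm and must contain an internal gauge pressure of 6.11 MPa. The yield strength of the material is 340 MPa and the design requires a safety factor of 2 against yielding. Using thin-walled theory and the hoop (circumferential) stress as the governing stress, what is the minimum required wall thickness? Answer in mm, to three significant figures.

σ_allow = 340/2 = 170.0 MPa.
Hoop stress σ_h = pD/(2t), so t = pD/(2σ_allow) = 6.11×1370/(2×170.0) = 24.62 mm.

t = 24.6 mm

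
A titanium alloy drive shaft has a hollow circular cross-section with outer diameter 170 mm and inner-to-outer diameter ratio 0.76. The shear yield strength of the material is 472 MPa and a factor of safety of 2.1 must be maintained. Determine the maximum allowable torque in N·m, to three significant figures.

τ_allow = 472/2.1 = 224.8 MPa.
For a hollow shaft T_allow = τ_allow·πd_o³(1−k⁴)/16 with 1−k⁴ = 0.6664, so πd_o³(1−k⁴)/16 = 642800 mm³.
T_allow = 224.8×642800 = 1.445×10^8 N·mm = 144500 N·m.

T_allow = 1.44×10^5 N·m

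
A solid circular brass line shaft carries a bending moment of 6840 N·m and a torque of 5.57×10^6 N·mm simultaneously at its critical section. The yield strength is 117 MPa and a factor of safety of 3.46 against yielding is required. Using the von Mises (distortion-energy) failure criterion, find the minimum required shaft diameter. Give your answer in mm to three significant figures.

d = 136 mm

σ_allow = σ_y/n = 117/3.46 = 33.82 MPa.
For a solid shaft σ_b = 32M/(πd³) and τ = 16T/(πd³), so the von Mises stress is σ' = (16/πd³)·√(4M²+3T²).
√(4M²+3T²) = √(4×(6.840×10^6)² + 3×(5.570×10^6)²) = 1.674×10^7 N·mm.
d³ = 16×1.674×10^7/(π×33.82) = 2.521×10^6 mm³.
d = 136.1 mm.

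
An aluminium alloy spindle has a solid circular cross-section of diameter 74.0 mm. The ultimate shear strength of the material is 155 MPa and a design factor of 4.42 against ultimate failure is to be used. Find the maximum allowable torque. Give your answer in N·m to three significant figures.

τ_allow = 155/4.42 = 35.07 MPa.
For a solid shaft T_allow = τ_allow·πd³/16; πd³/16 = π×74.0³/16 = 79570 mm³.
T_allow = 35.07×79570 = 2.790×10^6 N·mm = 2790 N·m.

T_allow = 2790 N·m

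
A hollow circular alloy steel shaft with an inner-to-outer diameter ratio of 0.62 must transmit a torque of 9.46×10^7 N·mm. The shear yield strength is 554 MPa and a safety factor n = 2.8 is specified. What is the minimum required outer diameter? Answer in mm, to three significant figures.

τ_allow = 554/2.8 = 197.9 MPa.
For a hollow shaft τ = 16T/[πd_o³(1−k⁴)] with k = 0.62, so 1−k⁴ = 0.8522.
d_o³ = 16T/[π τ_allow (1−k⁴)] = 16×9.4600×10^7/(π×197.9×0.8522) = 2.857×10^6 mm³.
d_o = 141.9 mm.

d_o = 142 mm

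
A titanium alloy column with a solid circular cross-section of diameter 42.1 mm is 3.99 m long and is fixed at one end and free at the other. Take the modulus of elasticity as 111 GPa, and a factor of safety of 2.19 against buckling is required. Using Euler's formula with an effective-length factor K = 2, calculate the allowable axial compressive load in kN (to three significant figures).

I = πd⁴/64 = π×42.1⁴/64 = 154200 mm⁴.
Effective length L_e = KL = 2×3.99 m = 7980 mm.
Euler critical load P_cr = π²EI/L_e² = π²×111000×154200/7980² = 2653 N.
P_allow = P_cr/n = 2653/2.19 = 1211 N.

P_allow = 1.21 kN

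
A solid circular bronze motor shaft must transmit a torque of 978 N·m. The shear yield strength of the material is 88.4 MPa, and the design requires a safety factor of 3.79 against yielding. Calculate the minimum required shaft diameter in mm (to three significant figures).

d = 59.8 mm

Allowable shear stress τ_allow = 88.4/3.79 = 23.32 MPa.
For a solid shaft τ = 16T/(πd³), so d³ = 16T/(π τ_allow) = 16×978000/(π×23.32) = 213500 mm³.
d = (213500)^(1/3) = 59.77 mm.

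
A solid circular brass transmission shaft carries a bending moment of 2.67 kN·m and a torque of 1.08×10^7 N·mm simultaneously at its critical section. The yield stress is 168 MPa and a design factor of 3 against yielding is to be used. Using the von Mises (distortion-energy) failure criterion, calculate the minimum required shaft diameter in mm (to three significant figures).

d = 121 mm

σ_allow = σ_y/n = 168/3 = 56.00 MPa.
For a solid shaft σ_b = 32M/(πd³) and τ = 16T/(πd³), so the von Mises stress is σ' = (16/πd³)·√(4M²+3T²).
√(4M²+3T²) = √(4×(2.670×10^6)² + 3×(1.080×10^7)²) = 1.945×10^7 N·mm.
d³ = 16×1.945×10^7/(π×56.00) = 1.769×10^6 mm³.
d = 120.9 mm.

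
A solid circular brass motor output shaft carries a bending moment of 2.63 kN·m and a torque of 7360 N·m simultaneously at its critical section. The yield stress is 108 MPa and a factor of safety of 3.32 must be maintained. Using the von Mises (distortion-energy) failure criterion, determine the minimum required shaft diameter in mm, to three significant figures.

d = 129 mm

σ_allow = σ_y/n = 108/3.32 = 32.53 MPa.
For a solid shaft σ_b = 32M/(πd³) and τ = 16T/(πd³), so the von Mises stress is σ' = (16/πd³)·√(4M²+3T²).
√(4M²+3T²) = √(4×(2.630×10^6)² + 3×(7.360×10^6)²) = 1.379×10^7 N·mm.
d³ = 16×1.379×10^7/(π×32.53) = 2.159×10^6 mm³.
d = 129.2 mm.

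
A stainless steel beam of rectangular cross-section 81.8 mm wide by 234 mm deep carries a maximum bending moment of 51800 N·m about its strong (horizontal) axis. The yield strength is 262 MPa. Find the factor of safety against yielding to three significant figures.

n = 3.78

Section modulus S = bh²/6 = 81.8×234²/6 = 746500 mm³.
σ = M/S = 5.1800×10^7/746500 = 69.39 MPa.
n = 262/69.39 = 3.776.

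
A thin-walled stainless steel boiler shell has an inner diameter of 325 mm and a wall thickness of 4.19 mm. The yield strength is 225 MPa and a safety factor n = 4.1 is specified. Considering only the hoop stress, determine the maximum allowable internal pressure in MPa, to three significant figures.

p_allow = 1.42 MPa

σ_allow = 225/4.1 = 54.88 MPa.
σ_h = pD/(2t) → p_allow = 2σ_allow t/D = 2×54.88×4.19/325 = 1.415 MPa.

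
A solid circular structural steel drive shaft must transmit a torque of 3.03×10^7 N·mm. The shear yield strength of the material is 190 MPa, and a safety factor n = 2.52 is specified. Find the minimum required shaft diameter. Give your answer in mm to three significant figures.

d = 127 mm

Allowable shear stress τ_allow = 190/2.52 = 75.40 MPa.
For a solid shaft τ = 16T/(πd³), so d³ = 16T/(π τ_allow) = 16×3.0300×10^7/(π×75.40) = 2.047×10^6 mm³.
d = (2.047×10^6)^(1/3) = 127.0 mm.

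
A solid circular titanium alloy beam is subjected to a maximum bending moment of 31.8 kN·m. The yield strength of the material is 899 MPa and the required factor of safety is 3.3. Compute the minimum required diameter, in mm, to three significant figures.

d = 106 mm

σ_allow = 899/3.3 = 272.4 MPa.
For a solid circular section σ = 32M/(πd³), so d³ = 32M/(π σ_allow) = 32×3.1800×10^7/(π×272.4) = 1.189×10^6 mm³.
d = 105.9 mm.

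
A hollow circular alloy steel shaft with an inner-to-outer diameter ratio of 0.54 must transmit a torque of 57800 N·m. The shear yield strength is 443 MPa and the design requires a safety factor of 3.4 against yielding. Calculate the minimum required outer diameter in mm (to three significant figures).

τ_allow = 443/3.4 = 130.3 MPa.
For a hollow shaft τ = 16T/[πd_o³(1−k⁴)] with k = 0.54, so 1−k⁴ = 0.9150.
d_o³ = 16T/[π τ_allow (1−k⁴)] = 16×5.7800×10^7/(π×130.3×0.9150) = 2.469×10^6 mm³.
d_o = 135.2 mm.

d_o = 135 mm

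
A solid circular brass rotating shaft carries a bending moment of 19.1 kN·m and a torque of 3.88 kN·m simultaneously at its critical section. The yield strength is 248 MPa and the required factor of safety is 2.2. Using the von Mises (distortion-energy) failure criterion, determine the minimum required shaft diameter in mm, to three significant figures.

σ_allow = σ_y/n = 248/2.2 = 112.7 MPa.
For a solid shaft σ_b = 32M/(πd³) and τ = 16T/(πd³), so the von Mises stress is σ' = (16/πd³)·√(4M²+3T²).
√(4M²+3T²) = √(4×(1.910×10^7)² + 3×(3.880×10^6)²) = 3.879×10^7 N·mm.
d³ = 16×3.879×10^7/(π×112.7) = 1.752×10^6 mm³.
d = 120.6 mm.

d = 121 mm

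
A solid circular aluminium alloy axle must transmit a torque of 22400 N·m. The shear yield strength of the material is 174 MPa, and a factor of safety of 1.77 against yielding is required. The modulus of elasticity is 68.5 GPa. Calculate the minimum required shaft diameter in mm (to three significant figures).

Allowable shear stress τ_allow = 174/1.77 = 98.31 MPa.
For a solid shaft τ = 16T/(πd³), so d³ = 16T/(π τ_allow) = 16×2.2400×10^7/(π×98.31) = 1.160×10^6 mm³.
d = (1.160×10^6)^(1/3) = 105.1 mm.

d = 105 mm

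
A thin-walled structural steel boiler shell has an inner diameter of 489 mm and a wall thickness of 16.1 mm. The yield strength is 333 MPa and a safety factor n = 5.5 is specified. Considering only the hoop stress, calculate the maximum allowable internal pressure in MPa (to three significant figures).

σ_allow = 333/5.5 = 60.55 MPa.
σ_h = pD/(2t) → p_allow = 2σ_allow t/D = 2×60.55×16.1/489 = 3.987 MPa.

p_allow = 3.99 MPa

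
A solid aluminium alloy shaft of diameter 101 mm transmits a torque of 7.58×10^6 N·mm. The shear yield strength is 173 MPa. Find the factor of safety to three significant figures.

n = 4.62

τ = 16T/(πd³) = 16×7580000/(π×101³) = 37.47 MPa.
n = τ_limit/τ = 173/37.47 = 4.617.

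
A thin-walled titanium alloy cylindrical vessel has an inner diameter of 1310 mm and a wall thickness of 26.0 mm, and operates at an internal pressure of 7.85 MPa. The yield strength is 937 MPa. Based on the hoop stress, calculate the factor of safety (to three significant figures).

σ_h = pD/(2t) = 7.85×1310/(2×26.0) = 197.8 MPa.
n = 937/197.8 = 4.738.

n = 4.74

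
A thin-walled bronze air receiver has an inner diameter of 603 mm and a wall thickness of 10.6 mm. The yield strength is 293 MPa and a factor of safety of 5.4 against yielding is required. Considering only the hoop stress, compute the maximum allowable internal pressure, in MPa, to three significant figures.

σ_allow = 293/5.4 = 54.26 MPa.
σ_h = pD/(2t) → p_allow = 2σ_allow t/D = 2×54.26×10.6/603 = 1.908 MPa.

p_allow = 1.91 MPa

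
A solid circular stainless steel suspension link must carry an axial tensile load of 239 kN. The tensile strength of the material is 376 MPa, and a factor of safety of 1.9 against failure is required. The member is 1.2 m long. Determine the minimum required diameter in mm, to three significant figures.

Allowable stress σ_allow = 376/1.9 = 197.9 MPa.
Required area A = F/σ_allow = 239000/197.9 = 1208 mm².
A = πd²/4 → d = √(4A/π) = 39.21 mm.

d = 39.2 mm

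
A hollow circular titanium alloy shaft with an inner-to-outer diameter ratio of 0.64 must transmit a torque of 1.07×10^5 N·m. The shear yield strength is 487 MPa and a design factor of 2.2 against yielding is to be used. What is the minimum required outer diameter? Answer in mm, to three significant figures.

d_o = 144 mm

τ_allow = 487/2.2 = 221.4 MPa.
For a hollow shaft τ = 16T/[πd_o³(1−k⁴)] with k = 0.64, so 1−k⁴ = 0.8322.
d_o³ = 16T/[π τ_allow (1−k⁴)] = 16×1.0700×10^8/(π×221.4×0.8322) = 2.958×10^6 mm³.
d_o = 143.5 mm.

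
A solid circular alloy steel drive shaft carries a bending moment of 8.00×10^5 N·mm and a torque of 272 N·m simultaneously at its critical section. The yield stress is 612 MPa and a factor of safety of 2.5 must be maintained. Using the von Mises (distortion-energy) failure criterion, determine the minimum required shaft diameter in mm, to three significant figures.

σ_allow = σ_y/n = 612/2.5 = 244.8 MPa.
For a solid shaft σ_b = 32M/(πd³) and τ = 16T/(πd³), so the von Mises stress is σ' = (16/πd³)·√(4M²+3T²).
√(4M²+3T²) = √(4×(800000)² + 3×(272000)²) = 1.668×10^6 N·mm.
d³ = 16×1.668×10^6/(π×244.8) = 34700 mm³.
d = 32.62 mm.

d = 32.6 mm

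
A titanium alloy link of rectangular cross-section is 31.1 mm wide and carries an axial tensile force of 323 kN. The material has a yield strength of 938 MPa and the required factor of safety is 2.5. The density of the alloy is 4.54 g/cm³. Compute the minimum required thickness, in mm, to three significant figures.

t = 27.7 mm

σ_allow = 938/2.5 = 375.2 MPa.
Required area A = F/σ_allow = 323000/375.2 = 860.9 mm².
t = A/w = 860.9/31.1 = 27.68 mm.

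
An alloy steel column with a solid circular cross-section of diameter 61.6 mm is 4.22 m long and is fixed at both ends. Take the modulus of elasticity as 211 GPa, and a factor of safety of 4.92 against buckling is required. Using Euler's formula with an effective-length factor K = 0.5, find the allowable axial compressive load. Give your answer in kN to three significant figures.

I = πd⁴/64 = π×61.6⁴/64 = 706800 mm⁴.
Effective length L_e = KL = 0.5×4.22 m = 2110 mm.
Euler critical load P_cr = π²EI/L_e² = π²×211000×706800/2110² = 330600 N.
P_allow = P_cr/n = 330600/4.92 = 67200 N.

P_allow = 67.2 kN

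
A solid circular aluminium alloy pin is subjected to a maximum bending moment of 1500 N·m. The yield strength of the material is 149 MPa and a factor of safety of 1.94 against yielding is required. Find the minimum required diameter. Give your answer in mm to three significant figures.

d = 58.4 mm

σ_allow = 149/1.94 = 76.80 MPa.
For a solid circular section σ = 32M/(πd³), so d³ = 32M/(π σ_allow) = 32×1500000/(π×76.80) = 198900 mm³.
d = 58.38 mm.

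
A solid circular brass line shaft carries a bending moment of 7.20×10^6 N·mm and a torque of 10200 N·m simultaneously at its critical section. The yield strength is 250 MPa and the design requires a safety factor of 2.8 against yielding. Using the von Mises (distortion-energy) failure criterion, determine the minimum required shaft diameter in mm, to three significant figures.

σ_allow = σ_y/n = 250/2.8 = 89.29 MPa.
For a solid shaft σ_b = 32M/(πd³) and τ = 16T/(πd³), so the von Mises stress is σ' = (16/πd³)·√(4M²+3T²).
√(4M²+3T²) = √(4×(7.200×10^6)² + 3×(1.020×10^7)²) = 2.279×10^7 N·mm.
d³ = 16×2.279×10^7/(π×89.29) = 1.300×10^6 mm³.
d = 109.1 mm.

d = 109 mm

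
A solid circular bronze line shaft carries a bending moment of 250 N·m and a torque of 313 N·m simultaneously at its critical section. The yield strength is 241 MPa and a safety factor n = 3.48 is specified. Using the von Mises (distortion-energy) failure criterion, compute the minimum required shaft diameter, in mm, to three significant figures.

σ_allow = σ_y/n = 241/3.48 = 69.25 MPa.
For a solid shaft σ_b = 32M/(πd³) and τ = 16T/(πd³), so the von Mises stress is σ' = (16/πd³)·√(4M²+3T²).
√(4M²+3T²) = √(4×(250000)² + 3×(313000)²) = 737500 N·mm.
d³ = 16×737500/(π×69.25) = 54240 mm³.
d = 37.85 mm.

d = 37.9 mm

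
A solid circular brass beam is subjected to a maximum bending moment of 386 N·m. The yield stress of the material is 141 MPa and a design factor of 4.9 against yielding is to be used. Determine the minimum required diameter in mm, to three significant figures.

d = 51.5 mm

σ_allow = 141/4.9 = 28.78 MPa.
For a solid circular section σ = 32M/(πd³), so d³ = 32M/(π σ_allow) = 32×386000/(π×28.78) = 136600 mm³.
d = 51.51 mm.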